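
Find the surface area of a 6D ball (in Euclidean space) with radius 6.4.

S = n·V_n(r)/r = 6·V_6(6.4)/6.4 (volume-to-surface relation), giving 332927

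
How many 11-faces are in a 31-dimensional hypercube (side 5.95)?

f_11(31-cube) = (31 choose 11) · 2^20 = 88785357373440.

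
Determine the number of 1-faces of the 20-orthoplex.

f_1(20-orthoplex) = 2^2 · (20 choose 2) = 760.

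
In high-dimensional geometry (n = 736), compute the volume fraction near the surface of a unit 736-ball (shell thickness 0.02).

1 - (1-0.02)^736 ≈ 0.9999996513 ≈ 99.999965%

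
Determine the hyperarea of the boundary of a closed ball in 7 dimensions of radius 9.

S = n·V_n(r)/r = 7·V_7(9)/9 (volume-to-surface relation), giving 2834352·π^3/5 ≈ 1.75765e+07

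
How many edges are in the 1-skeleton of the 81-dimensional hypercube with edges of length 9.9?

The 81-cube has n·2^(n-1) = 81·2^80 = 81·1208925819614629174706176 = 97922991388784963151200256 edges.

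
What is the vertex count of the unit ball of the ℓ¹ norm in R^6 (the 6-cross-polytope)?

An n-cross-polytope has 2n vertices; here n = 6, giving 12.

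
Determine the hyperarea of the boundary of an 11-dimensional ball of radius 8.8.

|∂B_11(8.8)| ≈ 5.77197e+10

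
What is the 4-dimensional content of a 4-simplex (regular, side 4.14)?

V = (4.14^4 / 4!) · √((4+1) / 2^4) ≈ 6.84251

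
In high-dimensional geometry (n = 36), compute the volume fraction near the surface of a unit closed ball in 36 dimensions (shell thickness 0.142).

1 - (1-0.142)^36 ≈ 0.995968 ≈ 99.60%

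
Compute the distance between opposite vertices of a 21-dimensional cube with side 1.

||(1,1,...,1)|| = √(21)·1 ≈ 4.58258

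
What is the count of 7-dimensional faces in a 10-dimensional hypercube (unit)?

An n-cube has C(n,k)·2^(n-k) k-faces. Here C(10,7)·2^3 = 120·8 = 960.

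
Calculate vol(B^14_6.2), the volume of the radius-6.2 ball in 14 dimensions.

V_14(6.2) = π^(14/2) · (6.2)^14 / Γ(14/2 + 1) ≈ 7.43194e+10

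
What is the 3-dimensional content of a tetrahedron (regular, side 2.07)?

Volume = (√2/12) · 2.07³ = 1.04531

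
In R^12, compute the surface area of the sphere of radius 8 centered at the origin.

The surface area of an n-ball is 2π^(n/2) r^(n-1) / Γ(n/2). For n=12, r=8: 2147483648·π^6/15 ≈ 1.37638e+11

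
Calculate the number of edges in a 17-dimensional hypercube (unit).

The 17-cube has n·2^(n-1) = 17·2^16 = 17·65536 = 1114112 edges.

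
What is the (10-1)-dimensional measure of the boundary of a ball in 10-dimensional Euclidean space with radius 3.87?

S = n·V_n(r)/r = 10·V_10(3.87)/3.87 (volume-to-surface relation), giving 4.96554e+06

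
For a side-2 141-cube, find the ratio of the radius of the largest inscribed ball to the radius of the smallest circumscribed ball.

For an n-cube of any side s, the inradius is s/2 and the circumradius is s√n/2, so the ratio is 1/√141 ≈ 0.0842152.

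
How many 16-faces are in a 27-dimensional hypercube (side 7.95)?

Choose 16 of 27 axes to span the face (C(27,16) = 13037895 ways), then fix each of the remaining 11 coordinates at one of its two extreme values (2^11 = 2048 ways): 13037895·2048 = 26701608960.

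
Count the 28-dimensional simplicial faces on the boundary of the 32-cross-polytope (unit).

f_28(32-orthoplex) = 2^29 · (32 choose 29) = 2662879723520.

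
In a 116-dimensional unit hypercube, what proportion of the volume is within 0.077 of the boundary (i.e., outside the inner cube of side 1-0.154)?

1 - (1 - 2·0.077)^116 = 1 - 0.846^116 ≈ 0.9999999962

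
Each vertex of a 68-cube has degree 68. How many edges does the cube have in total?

Each of the 2^68 = 295147905179352825856 vertices has degree 68; total edges = 68·2^68/2 = 10035028776097996079104.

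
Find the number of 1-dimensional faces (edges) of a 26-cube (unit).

The 26-cube has n·2^(n-1) = 26·2^25 = 26·33554432 = 872415232 edges.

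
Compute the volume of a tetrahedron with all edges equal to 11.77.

Volume = (√2/12) · 11.77³ = 192.16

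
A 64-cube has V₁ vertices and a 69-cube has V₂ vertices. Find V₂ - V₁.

V₁ = 2^64 = 18446744073709551616. V₂ = 2^69 = 590295810358705651712. V₂ - V₁ = 571849066284996100096.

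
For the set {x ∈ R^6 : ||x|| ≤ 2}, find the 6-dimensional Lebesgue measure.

V_6(2) = π^(6/2) · (2)^6 / Γ(6/2 + 1) = 32·π^3/3 ≈ 330.734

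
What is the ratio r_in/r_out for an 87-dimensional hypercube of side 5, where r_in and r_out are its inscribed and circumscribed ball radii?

Ratio = (s/2)/(s√87/2) = 87^(-1/2) ≈ 0.107211.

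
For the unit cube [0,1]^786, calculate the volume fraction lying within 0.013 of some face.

The inner cube has side 1-2·0.013 = 0.974 and volume (0.974)^786 ≈ 1.017e-09, so the shell holds 0.999999999 of the volume.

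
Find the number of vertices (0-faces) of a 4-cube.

An n-cube has C(n,k)·2^(n-k) k-faces. Here C(4,0)·2^4 = 1·16 = 16.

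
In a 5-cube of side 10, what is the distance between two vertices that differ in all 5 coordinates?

Diagonal = √5 · 10 ≈ 22.3607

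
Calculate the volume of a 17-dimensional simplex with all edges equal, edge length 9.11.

For a regular n-simplex with edge a, V = (a^n / n!)·√((n+1)/2^n). With a=9.11, n=17: V ≈ 0.6755.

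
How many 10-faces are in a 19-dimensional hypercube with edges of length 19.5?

An n-cube has C(n,k)·2^(n-k) k-faces. Here C(19,10)·2^9 = 92378·512 = 47297536.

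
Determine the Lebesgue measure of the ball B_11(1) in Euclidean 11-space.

The n-ball volume is π^(n/2)·r^n/Γ(n/2+1). With n=11, r=1: V = 64·π^5/10395 ≈ 1.8841.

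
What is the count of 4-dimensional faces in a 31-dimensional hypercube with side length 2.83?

f_4(31-cube) = (31 choose 4) · 2^27 = 4223160811520.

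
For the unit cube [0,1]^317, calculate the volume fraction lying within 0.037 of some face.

The inner cube has side 1-2·0.037 = 0.926 and volume (0.926)^317 ≈ 2.604e-11, so the shell holds 1 - 2.604e-11 of the volume.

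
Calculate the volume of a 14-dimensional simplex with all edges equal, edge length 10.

Volume = 10^14 · √(15/2^14) / 14! ≈ 34.7078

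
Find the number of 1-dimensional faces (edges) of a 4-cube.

The 4-cube has n·2^(n-1) = 4·2^3 = 4·8 = 32 edges.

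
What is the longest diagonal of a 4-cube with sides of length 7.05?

The space diagonal of an n-cube of side s is s√n. Here 7.05·√4 = 14.1.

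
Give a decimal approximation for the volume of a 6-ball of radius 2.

The n-ball volume is π^(n/2)·r^n/Γ(n/2+1). With n=6, r=2: V = 32·π^3/3 ≈ 330.734.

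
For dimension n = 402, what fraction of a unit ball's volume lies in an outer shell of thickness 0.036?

1 - (1-0.036)^402 ≈ 0.9999996028 ≈ 99.999960%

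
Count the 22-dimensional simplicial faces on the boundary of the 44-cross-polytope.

f_22(44-orthoplex) = 2^23 · (44 choose 23) = 16883050034642288640.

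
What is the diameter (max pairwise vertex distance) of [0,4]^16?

||(4,4,...,4)|| = √(16)·4 = 16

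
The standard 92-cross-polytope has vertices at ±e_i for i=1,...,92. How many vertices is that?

An n-cross-polytope has 2n vertices; here n = 92, giving 184.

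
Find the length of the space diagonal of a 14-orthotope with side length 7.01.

Diagonal = √14 · 7.01 ≈ 26.229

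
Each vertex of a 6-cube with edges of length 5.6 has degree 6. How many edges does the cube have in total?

Each of the 2^6 = 64 vertices has degree 6; total edges = 6·2^6/2 = 192.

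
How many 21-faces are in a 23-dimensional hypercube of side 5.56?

Number of 21-faces = C(23,21) · 2^(23-21) = 253 · 4 = 1012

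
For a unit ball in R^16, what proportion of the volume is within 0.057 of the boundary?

Shell fraction = 1 - (1-0.057)^16 ≈ 0.608991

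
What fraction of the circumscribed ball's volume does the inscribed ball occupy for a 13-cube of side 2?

V_in/V_out = n^(-n/2) = 13^(-13/2) ≈ 5.74603e-08.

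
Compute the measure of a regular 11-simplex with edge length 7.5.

V_11 = √(12) · 7.5^11 / (11! · 2^(11/2)) ≈ 8.09923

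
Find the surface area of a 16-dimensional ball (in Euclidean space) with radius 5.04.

S_16(5.04) = 2·π^(16/2)·(5.04)^15 / Γ(16/2) ≈ 1.29496e+11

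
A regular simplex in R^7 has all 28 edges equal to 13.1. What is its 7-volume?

For a regular n-simplex with edge a, V = (a^n / n!)·√((n+1)/2^n). With a=13.1, n=7: V ≈ 3284.04.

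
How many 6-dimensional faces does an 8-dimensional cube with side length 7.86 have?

Choose 6 of 8 axes to span the face (C(8,6) = 28 ways), then fix each of the remaining 2 coordinates at one of its two extreme values (2^2 = 4 ways): 28·4 = 112.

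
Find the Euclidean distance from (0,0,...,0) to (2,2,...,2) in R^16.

The space diagonal of an n-cube of side s is s√n. Here 2·√16 = 8.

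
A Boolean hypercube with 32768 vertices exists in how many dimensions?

2^n = 32768 ⇒ n = log_2(32768) = 15.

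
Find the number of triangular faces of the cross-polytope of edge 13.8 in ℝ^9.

Number of 2-faces = 2^(2+1) · C(9,2+1) = 8 · 84 = 672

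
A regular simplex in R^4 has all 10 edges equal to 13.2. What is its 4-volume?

For a regular n-simplex with edge a, V = (a^n / n!)·√((n+1)/2^n). With a=13.2, n=4: V ≈ 707.147.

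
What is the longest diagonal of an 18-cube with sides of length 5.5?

Diagonal = √18 · 5.5 ≈ 23.3345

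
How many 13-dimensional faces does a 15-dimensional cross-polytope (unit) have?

f_13(15-orthoplex) = 2^14 · (15 choose 14) = 245760.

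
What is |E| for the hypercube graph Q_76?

The 76-cube has n·2^(n-1) = 76·2^75 = 76·37778931862957161709568 = 2871198821584744289927168 edges.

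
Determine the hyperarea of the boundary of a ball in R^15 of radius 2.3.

|∂B_15(2.3)| ≈ 663301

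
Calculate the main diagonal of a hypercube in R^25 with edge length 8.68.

The space diagonal of an n-cube of side s is s√n. Here 8.68·√25 = 43.4.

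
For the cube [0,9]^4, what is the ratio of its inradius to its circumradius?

Ratio = (s/2)/(s√4/2) = 4^(-1/2) ≈ 0.5.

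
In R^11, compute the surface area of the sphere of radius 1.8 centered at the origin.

S = n·V_n(r)/r = 11·V_11(1.8)/1.8 (volume-to-surface relation), giving 7399.84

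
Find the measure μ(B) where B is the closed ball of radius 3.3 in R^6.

Volume = π^{6/2}·(3.3)^6/Γ(4) ≈ 6673.94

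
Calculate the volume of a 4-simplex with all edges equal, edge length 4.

V_4 = √(5) · 4^4 / (4! · 2^(4/2)) ≈ 5.96285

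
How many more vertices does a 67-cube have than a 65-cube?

The 67-cube has 2^67 = 147573952589676412928 vertices. The 65-cube has 2^65 = 36893488147419103232 vertices. Difference: 147573952589676412928 - 36893488147419103232 = 110680464442257309696.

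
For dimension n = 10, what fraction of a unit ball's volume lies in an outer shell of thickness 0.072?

1 - (1-0.072)^10 ≈ 0.526326 ≈ 52.63%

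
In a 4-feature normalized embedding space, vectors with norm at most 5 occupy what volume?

V_4(5) = π^(4/2) · (5)^4 / Γ(4/2 + 1) = 625·π^2/2 ≈ 3084.25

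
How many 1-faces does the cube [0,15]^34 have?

The 34-cube has n·2^(n-1) = 34·2^33 = 34·8589934592 = 292057776128 edges.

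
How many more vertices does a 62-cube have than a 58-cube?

The 62-cube has 2^62 = 4611686018427387904 vertices. The 58-cube has 2^58 = 288230376151711744 vertices. Difference: 4611686018427387904 - 288230376151711744 = 4323455642275676160.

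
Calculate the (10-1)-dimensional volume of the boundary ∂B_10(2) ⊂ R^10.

S_10(2) = 2·π^(10/2)·(2)^9 / Γ(10/2) = 128·π^5/3 ≈ 13056.8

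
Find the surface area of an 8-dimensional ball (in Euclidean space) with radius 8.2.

|∂B_8(8.2)| ≈ 8.09422e+07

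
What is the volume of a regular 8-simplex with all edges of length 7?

V_8 = √(9) · 7^8 / (8! · 2^(8/2)) ≈ 26.808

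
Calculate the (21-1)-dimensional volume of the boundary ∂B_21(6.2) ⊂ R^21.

S = n·V_n(r)/r = 21·V_21(6.2)/6.2 (volume-to-surface relation), giving 2.06348e+15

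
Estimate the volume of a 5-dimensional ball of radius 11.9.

The n-ball volume is π^(n/2)·r^n/Γ(n/2+1). With n=5, r=11.9: V ≈ 1.25613e+06.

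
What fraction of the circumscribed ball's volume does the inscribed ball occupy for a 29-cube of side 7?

V_in/V_out = n^(-n/2) = 29^(-29/2) ≈ 6.24064e-22.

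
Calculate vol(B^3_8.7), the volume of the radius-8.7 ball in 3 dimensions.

Volume = π^{3/2}·(8.7)^3/Γ(5/2) ≈ 2758.33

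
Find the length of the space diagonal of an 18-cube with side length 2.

d = √(2² + 2² + ... + 2²) [18 terms] = √(18·2²) = 2√18 ≈ 8.48528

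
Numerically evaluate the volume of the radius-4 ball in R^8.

V = 8192·π^4/3 ≈ 265992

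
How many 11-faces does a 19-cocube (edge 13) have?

An n-cross-polytope has 2^(k+1)·C(n,k+1) k-faces. Here 2^12·C(19,12) = 4096·50388 = 206389248.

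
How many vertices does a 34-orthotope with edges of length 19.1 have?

An n-cube has 2^n vertices; for n = 34 that is 2^34 = 17179869184.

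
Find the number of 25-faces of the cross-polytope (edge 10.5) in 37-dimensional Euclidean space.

f_25(37-orthoplex) = 2^26 · (37 choose 26) = 57377552049635328.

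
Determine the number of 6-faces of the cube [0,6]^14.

Choose 6 of 14 axes to span the face (C(14,6) = 3003 ways), then fix each of the remaining 8 coordinates at one of its two extreme values (2^8 = 256 ways): 3003·256 = 768768.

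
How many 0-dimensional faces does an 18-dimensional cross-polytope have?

Each 0-face is the convex hull of 1 vertex, one chosen as ±e_i from each of 1 distinct axis: 2^1·C(18,1) = 36.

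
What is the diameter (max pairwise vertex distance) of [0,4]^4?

||(4,4,...,4)|| = √(4)·4 = 8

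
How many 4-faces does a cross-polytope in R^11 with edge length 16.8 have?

Number of 4-faces = 2^(4+1) · C(11,4+1) = 32 · 462 = 14784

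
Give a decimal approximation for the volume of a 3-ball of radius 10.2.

The n-ball volume is π^(n/2)·r^n/Γ(n/2+1). With n=3, r=10.2: V ≈ 4445.18.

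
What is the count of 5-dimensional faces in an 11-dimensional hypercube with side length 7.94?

Number of 5-faces = C(11,5) · 2^(11-5) = 462 · 64 = 29568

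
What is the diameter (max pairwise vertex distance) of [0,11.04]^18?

||(11.04,11.04,...,11.04)|| = √(18)·11.04 ≈ 46.8388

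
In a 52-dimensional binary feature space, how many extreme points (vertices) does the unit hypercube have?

An n-cube has 2^n vertices; for n = 52 that is 2^52 = 4503599627370496.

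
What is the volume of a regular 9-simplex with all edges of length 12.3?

For a regular n-simplex with edge a, V = (a^n / n!)·√((n+1)/2^n). With a=12.3, n=9: V ≈ 2481.69.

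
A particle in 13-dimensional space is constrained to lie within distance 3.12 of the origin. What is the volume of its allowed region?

The n-ball volume is π^(n/2)·r^n/Γ(n/2+1). With n=13, r=3.12: V ≈ 2.41741e+06.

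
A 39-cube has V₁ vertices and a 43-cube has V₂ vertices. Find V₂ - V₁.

V₁ = 2^39 = 549755813888. V₂ = 2^43 = 8796093022208. V₂ - V₁ = 8246337208320.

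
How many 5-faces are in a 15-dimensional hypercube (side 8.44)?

Number of 5-faces = C(15,5) · 2^(15-5) = 3003 · 1024 = 3075072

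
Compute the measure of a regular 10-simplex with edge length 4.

V = (4^10 / 10!) · √((10+1) / 2^10) ≈ 0.0299491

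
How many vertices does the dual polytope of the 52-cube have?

Number of vertices = 2n = 104.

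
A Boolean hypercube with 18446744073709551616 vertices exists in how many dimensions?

Since 2^n = 18446744073709551616, we have n = 64.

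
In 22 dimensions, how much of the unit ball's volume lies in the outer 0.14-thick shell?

Shell fraction = 1 - (1-0.14)^22 ≈ 0.963779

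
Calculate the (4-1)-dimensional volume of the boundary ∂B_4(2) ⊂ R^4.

|∂B_4(2)| = 16·π^2 ≈ 157.914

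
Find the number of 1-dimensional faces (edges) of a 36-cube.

Each of the 2^36 = 68719476736 vertices has degree 36; total edges = 36·2^36/2 = 1236950581248.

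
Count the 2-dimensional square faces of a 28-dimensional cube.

Choose 2 of 28 axes to span the face (C(28,2) = 378 ways), then fix each of the remaining 26 coordinates at one of its two extreme values (2^26 = 67108864 ways): 378·67108864 = 25367150592.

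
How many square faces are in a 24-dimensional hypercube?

f_2(24-cube) = (24 choose 2) · 2^22 = 1157627904.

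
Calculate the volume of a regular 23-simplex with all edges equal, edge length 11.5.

V_23 = √(24) · 11.5^23 / (23! · 2^(23/2)) ≈ 0.162861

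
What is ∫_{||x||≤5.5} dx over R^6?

V_6(5.5) = π^(6/2) · (5.5)^6 / Γ(6/2 + 1) = 1771561·π^3/384 ≈ 143046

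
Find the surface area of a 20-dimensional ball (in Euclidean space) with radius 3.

S_20(3) = 2·π^(20/2)·(3)^19 / Γ(20/2) = 14348907·π^10/2240 ≈ 5.99887e+08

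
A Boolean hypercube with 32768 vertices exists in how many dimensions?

2^n = 32768 ⇒ n = log_2(32768) = 15.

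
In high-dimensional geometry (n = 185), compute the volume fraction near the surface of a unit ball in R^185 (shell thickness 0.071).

1 - (1-0.071)^185 ≈ 0.9999987897 ≈ 99.999879%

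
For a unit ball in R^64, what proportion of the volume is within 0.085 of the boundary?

1 - (1-0.085)^64 ≈ 0.996604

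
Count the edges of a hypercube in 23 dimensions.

An n-cube has n·2^(n-1) edges. With n = 23: 23·4194304 = 96468992.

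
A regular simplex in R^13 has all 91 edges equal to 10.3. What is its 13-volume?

V_13 = √(14) · 10.3^13 / (13! · 2^(13/2)) ≈ 97.4928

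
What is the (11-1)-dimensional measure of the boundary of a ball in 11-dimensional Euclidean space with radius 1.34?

|∂B_11(1.34)| ≈ 386.853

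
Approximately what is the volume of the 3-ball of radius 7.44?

V_3(7.44) = π^(3/2) · (7.44)^3 / Γ(3/2 + 1) ≈ 1725.07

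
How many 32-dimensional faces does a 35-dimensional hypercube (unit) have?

Number of 32-faces = C(35,32) · 2^(35-32) = 6545 · 8 = 52360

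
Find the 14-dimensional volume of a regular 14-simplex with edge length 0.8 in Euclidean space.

V = (0.8^14 / 14!) · √((14+1) / 2^14) ≈ 1.52647e-14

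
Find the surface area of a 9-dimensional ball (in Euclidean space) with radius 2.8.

S = n·V_n(r)/r = 9·V_9(2.8)/2.8 (volume-to-surface relation), giving 112156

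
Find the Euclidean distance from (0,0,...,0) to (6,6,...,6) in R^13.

The space diagonal of an n-cube of side s is s√n. Here 6·√13 ≈ 21.6333.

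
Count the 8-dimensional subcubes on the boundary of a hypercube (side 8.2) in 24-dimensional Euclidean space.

f_8(24-cube) = (24 choose 8) · 2^16 = 48199827456.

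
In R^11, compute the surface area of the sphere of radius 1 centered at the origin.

|∂B_11(1)| = 64·π^5/945 ≈ 20.7251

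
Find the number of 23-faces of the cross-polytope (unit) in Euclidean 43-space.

f_23(43-orthoplex) = 2^24 · (43 choose 24) = 13429698891192729600.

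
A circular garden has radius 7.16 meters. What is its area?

V_2(7.16) = π^(2/2) · (7.16)^2 / Γ(2/2 + 1) ≈ 161.056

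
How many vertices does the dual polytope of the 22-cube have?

An n-cross-polytope has 2n vertices; here n = 22, giving 44.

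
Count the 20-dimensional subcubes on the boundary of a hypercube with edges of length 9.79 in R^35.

Number of 20-faces = C(35,20) · 2^(35-20) = 3247943160 · 32768 = 106428601466880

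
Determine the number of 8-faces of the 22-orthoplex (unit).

f_8(22-orthoplex) = 2^9 · (22 choose 9) = 254679040.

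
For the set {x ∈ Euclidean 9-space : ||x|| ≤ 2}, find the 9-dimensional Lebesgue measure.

V_9(2) = π^(9/2) · (2)^9 / Γ(9/2 + 1) = 16384·π^4/945 ≈ 1688.84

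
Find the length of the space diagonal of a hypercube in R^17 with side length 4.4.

Diagonal = √17 · 4.4 ≈ 18.1417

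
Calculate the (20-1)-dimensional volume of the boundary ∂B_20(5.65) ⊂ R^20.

The surface area of an n-ball is 2π^(n/2) r^(n-1) / Γ(n/2). For n=20, r=5.65: 1.00389e+14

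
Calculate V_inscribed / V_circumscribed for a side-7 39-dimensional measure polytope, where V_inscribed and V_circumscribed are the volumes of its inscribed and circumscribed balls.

V_in/V_out = n^(-n/2) = 39^(-39/2) ≈ 9.42411e-32.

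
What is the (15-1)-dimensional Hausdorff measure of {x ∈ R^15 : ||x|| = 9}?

|∂B_15(9)| = 216905884017408·π^7/5005 ≈ 1.30893e+14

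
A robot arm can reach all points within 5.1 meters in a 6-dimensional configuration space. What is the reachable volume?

The n-ball volume is π^(n/2)·r^n/Γ(n/2+1). With n=6, r=5.1: V ≈ 90932.6.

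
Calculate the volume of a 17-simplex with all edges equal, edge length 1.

For a regular n-simplex with edge a, V = (a^n / n!)·√((n+1)/2^n). With a=1, n=17: V ≈ 3.29468e-17.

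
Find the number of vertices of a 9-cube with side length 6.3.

The 9-cube has 2^9 = 512 vertices.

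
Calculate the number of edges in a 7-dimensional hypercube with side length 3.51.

Each of the 2^7 = 128 vertices has degree 7; total edges = 7·2^7/2 = 448.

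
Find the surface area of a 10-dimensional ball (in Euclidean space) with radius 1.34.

S = n·V_n(r)/r = 10·V_10(1.34)/1.34 (volume-to-surface relation), giving 355.231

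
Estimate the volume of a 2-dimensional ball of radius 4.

V_2(4) = π^(2/2) · (4)^2 / Γ(2/2 + 1) = 16·π ≈ 50.2655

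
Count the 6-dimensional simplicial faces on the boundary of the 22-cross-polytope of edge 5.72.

f_6(22-orthoplex) = 2^7 · (22 choose 7) = 21829632.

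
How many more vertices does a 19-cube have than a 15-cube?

The 19-cube has 2^19 = 524288 vertices. The 15-cube has 2^15 = 32768 vertices. Difference: 524288 - 32768 = 491520.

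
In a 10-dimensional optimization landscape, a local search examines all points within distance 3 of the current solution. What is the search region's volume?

V_10(3) = π^(10/2) · (3)^10 / Γ(10/2 + 1) = 19683·π^5/40 ≈ 150585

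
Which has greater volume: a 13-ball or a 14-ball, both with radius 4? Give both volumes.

V_13(4) ≈ 6.11113e+07. V_14(4) ≈ 1.60864e+08. The 14-ball is larger.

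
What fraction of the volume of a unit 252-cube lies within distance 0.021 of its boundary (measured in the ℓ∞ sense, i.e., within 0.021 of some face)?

1 - (1 - 2·0.021)^252 = 1 - 0.958^252 ≈ 0.99998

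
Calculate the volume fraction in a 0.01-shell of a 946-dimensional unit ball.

Shell fraction = 1 - (1-0.01)^946 ≈ 0.999926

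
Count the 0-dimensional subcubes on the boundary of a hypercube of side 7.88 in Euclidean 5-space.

Choose 0 of 5 axes to span the face (C(5,0) = 1 way), then fix each of the remaining 5 coordinates at one of its two extreme values (2^5 = 32 ways): 1·32 = 32.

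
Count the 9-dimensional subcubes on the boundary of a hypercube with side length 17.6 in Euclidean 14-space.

Number of 9-faces = C(14,9) · 2^(14-9) = 2002 · 32 = 64064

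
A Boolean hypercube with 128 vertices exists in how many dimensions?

Since 2^n = 128, we have n = 7.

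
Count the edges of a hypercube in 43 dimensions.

The 43-cube has n·2^(n-1) = 43·2^42 = 43·4398046511104 = 189115999977472 edges.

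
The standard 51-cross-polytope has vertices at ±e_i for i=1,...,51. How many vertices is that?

The 51-dimensional cross-polytope has 2n = 2·51 = 102 vertices.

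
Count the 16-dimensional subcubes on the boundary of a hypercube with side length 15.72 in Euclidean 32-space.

Choose 16 of 32 axes to span the face (C(32,16) = 601080390 ways), then fix each of the remaining 16 coordinates at one of its two extreme values (2^16 = 65536 ways): 601080390·65536 = 39392404439040.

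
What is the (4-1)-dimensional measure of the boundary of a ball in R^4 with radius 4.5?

S_4(4.5) = 2·π^(4/2)·(4.5)^3 / Γ(4/2) = 729·π^2/4 ≈ 1798.74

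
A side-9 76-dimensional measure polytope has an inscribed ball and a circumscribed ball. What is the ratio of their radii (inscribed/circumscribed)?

r_in = 9/2 (half the side); r_out = 9√76/2 (half the diagonal). Ratio = 1/√76 ≈ 0.114708.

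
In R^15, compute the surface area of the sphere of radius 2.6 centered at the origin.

S_15(2.6) = 2·π^(15/2)·(2.6)^14 / Γ(15/2) ≈ 3.69103e+06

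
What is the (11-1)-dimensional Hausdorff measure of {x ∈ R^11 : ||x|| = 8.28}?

|∂B_11(8.28)| ≈ 3.13907e+10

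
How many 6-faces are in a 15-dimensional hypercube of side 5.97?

Choose 6 of 15 axes to span the face (C(15,6) = 5005 ways), then fix each of the remaining 9 coordinates at one of its two extreme values (2^9 = 512 ways): 5005·512 = 2562560.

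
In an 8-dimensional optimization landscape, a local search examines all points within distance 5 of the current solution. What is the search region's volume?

V = 390625·π^4/24 ≈ 1.58543e+06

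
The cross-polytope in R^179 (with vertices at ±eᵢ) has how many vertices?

An n-cross-polytope has 2n vertices; here n = 179, giving 358.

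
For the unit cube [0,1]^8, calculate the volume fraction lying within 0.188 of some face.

The inner cube has side 1-2·0.188 = 0.624 and volume (0.624)^8 ≈ 0.02299, so the shell holds 0.977013 of the volume.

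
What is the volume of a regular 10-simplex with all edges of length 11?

Volume = 11^10 · √(11/2^10) / 10! ≈ 740.816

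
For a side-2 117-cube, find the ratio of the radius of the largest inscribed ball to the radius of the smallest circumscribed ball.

Ratio = (s/2)/(s√117/2) = 117^(-1/2) ≈ 0.09245.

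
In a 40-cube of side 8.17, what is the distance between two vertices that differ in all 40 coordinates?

d = √(8.17² + 8.17² + ... + 8.17²) [40 terms] = √(40·8.17²) = 8.17√40 ≈ 51.6716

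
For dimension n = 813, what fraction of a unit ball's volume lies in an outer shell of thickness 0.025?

1 - (1-0.025)^813 ≈ 0.9999999988 ≈ (100 - 1.15e-07)%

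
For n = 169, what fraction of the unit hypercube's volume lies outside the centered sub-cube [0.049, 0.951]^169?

The inner cube has side 1-2·0.049 = 0.902 and volume (0.902)^169 ≈ 2.691e-08, so the shell holds 0.9999999731 of the volume.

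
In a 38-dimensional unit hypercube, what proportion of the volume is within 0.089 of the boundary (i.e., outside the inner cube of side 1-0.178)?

Shell fraction = 1 - (1-0.178)^38 ≈ 0.999418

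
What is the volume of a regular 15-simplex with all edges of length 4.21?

Volume = 4.21^15 · √(16/2^15) / 15! ≈ 3.90901e-05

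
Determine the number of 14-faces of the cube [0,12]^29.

An n-cube has C(n,k)·2^(n-k) k-faces. Here C(29,14)·2^15 = 77558760·32768 = 2541445447680.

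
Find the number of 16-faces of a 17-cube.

An n-cube has C(n,k)·2^(n-k) k-faces. Here C(17,16)·2^1 = 17·2 = 34.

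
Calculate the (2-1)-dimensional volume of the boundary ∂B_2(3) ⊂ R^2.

The surface area of an n-ball is 2π^(n/2) r^(n-1) / Γ(n/2). For n=2, r=3: 2πr = 2π·3 ≈ 18.8496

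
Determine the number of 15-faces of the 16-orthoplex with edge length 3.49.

Number of 15-faces = 2^(15+1) · C(16,15+1) = 65536 · 1 = 65536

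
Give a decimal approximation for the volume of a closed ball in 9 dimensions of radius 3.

The n-ball volume is π^(n/2)·r^n/Γ(n/2+1). With n=9, r=3: V = 23328·π^4/35 ≈ 64924.6.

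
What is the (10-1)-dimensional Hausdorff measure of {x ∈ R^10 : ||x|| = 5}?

S = n·V_n(r)/r = 10·V_10(5)/5 (volume-to-surface relation), giving 1953125·π^5/12 ≈ 4.98079e+07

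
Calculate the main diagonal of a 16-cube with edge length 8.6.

||(8.6,8.6,...,8.6)|| = √(16)·8.6 = 34.4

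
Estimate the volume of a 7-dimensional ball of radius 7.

Volume = π^{7/2}·(7)^7/Γ(9/2) = 1882384·π^3/15 ≈ 3.89105e+06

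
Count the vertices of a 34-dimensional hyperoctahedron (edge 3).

Number of vertices = 2n = 68.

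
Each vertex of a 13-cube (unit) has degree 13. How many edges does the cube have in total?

An n-cube has n·2^(n-1) edges. With n = 13: 13·4096 = 53248.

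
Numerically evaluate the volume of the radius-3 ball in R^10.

The n-ball volume is π^(n/2)·r^n/Γ(n/2+1). With n=10, r=3: V = 19683·π^5/40 ≈ 150585.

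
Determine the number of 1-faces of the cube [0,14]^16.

Choose 1 of 16 axes to span the face (C(16,1) = 16 ways), then fix each of the remaining 15 coordinates at one of its two extreme values (2^15 = 32768 ways): 16·32768 = 524288.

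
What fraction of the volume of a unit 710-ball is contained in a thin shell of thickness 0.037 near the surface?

1 - (1-0.037)^710 ≈ 1 - 2.37e-12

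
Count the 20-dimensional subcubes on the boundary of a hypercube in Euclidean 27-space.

f_20(27-cube) = (27 choose 20) · 2^7 = 113667840.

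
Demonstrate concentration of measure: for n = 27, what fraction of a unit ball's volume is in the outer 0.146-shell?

1 - (1-0.146)^27 ≈ 0.985895 ≈ 98.59%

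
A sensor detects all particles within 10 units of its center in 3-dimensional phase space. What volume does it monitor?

V = 4000·π/3 ≈ 4188.79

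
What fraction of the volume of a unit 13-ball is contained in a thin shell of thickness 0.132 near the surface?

1 - (1-0.132)^13 ≈ 0.841234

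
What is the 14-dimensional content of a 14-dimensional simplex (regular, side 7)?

Volume = 7^14 · √(15/2^14) / 14! ≈ 0.235396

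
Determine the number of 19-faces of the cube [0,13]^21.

Number of 19-faces = C(21,19) · 2^(21-19) = 210 · 4 = 840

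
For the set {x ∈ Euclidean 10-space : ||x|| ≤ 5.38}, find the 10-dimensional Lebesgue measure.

Volume = π^{10/2}·(5.38)^10/Γ(6) ≈ 5.18073e+07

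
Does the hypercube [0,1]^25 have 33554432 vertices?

True. The 25-cube has 2^25 = 33554432 vertices.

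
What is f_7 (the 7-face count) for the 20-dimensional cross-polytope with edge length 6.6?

Each 7-face is the convex hull of 8 vertices, one chosen as ±e_i from each of 8 distinct axes: 2^8·C(20,8) = 32248320.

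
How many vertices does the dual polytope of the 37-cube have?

The vertices are ±e_1, ..., ±e_37, so there are 2·37 = 74.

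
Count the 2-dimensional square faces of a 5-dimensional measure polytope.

An n-cube has C(n,k)·2^(n-k) k-faces. Here C(5,2)·2^3 = 10·8 = 80.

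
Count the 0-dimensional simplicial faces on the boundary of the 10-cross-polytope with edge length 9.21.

Number of 0-faces = 2^(0+1) · C(10,0+1) = 2 · 10 = 20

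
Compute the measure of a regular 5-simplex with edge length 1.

V = (1^5 / 5!) · √((5+1) / 2^5) ≈ 0.00360844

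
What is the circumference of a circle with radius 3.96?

The surface area of an n-ball is 2π^(n/2) r^(n-1) / Γ(n/2). For n=2, r=3.96: 2πr = 2π·3.96 ≈ 24.8814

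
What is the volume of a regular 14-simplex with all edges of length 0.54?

Volume = 0.54^14 · √(15/2^14) / 14! ≈ 6.22214e-17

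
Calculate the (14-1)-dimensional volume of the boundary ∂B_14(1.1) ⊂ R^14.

S = n·V_n(r)/r = 14·V_14(1.1)/1.1 (volume-to-surface relation), giving 28.9635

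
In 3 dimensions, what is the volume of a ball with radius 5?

The n-ball volume is π^(n/2)·r^n/Γ(n/2+1). With n=3, r=5: V = 500·π/3 ≈ 523.599.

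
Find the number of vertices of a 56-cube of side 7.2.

The 56-cube has 2^56 = 72057594037927936 vertices.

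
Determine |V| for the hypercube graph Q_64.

Number of vertices = 2^64 = 18446744073709551616.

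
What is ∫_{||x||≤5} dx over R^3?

The n-ball volume is π^(n/2)·r^n/Γ(n/2+1). With n=3, r=5: V = 500·π/3 ≈ 523.599.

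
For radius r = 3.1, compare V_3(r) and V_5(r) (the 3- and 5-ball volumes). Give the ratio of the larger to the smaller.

V_3(3.1) ≈ 124.788, V_5(3.1) ≈ 1506.98. The 5-ball is larger by a factor of 12.08.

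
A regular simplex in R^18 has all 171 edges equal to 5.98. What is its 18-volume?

For a regular n-simplex with edge a, V = (a^n / n!)·√((n+1)/2^n). With a=5.98, n=18: V ≈ 0.000127171.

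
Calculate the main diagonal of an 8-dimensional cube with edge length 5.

||(5,5,...,5)|| = √(8)·5 ≈ 14.1421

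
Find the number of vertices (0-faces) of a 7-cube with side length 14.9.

Number of 0-faces = C(7,0) · 2^(7-0) = 1 · 128 = 128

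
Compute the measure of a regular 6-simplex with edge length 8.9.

V = (8.9^6 / 6!) · √((6+1) / 2^6) ≈ 228.279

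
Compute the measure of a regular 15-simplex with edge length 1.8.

Volume = 1.8^15 · √(16/2^15) / 15! ≈ 1.14005e-10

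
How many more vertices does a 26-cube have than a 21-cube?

The 26-cube has 2^26 = 67108864 vertices. The 21-cube has 2^21 = 2097152 vertices. Difference: 67108864 - 2097152 = 65011712.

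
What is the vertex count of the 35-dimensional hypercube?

An n-cube has 2^n vertices; for n = 35 that is 2^35 = 34359738368.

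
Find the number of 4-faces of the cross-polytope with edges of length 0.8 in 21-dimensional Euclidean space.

An n-cross-polytope has 2^(k+1)·C(n,k+1) k-faces. Here 2^5·C(21,5) = 32·20349 = 651168.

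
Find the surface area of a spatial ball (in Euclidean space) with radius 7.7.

The surface area of an n-ball is 2π^(n/2) r^(n-1) / Γ(n/2). For n=3, r=7.7: 4πr² = 4π·(7.7)² ≈ 745.06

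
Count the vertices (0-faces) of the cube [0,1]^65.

The 65-cube has 2^65 = 36893488147419103232 vertices.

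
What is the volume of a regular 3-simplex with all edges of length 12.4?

Volume = (√2/12) · 12.4³ = 224.698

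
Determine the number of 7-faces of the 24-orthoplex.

Each 7-face is the convex hull of 8 vertices, one chosen as ±e_i from each of 8 distinct axes: 2^8·C(24,8) = 188280576.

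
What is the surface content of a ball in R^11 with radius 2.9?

The surface area of an n-ball is 2π^(n/2) r^(n-1) / Γ(n/2). For n=11, r=2.9: 871922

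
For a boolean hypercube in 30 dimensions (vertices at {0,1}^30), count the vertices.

The 30-cube has 2^30 = 1073741824 vertices.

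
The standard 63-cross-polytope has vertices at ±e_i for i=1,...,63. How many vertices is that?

The 63-dimensional cross-polytope has 2n = 2·63 = 126 vertices.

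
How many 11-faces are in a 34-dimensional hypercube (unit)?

An n-cube has C(n,k)·2^(n-k) k-faces. Here C(34,11)·2^23 = 286097760·8388608 = 2399961958318080.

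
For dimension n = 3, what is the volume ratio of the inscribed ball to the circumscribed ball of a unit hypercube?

Volume scales as r^n, and r_in/r_out = 1/√3, giving (1/√3)^3 ≈ 0.19245.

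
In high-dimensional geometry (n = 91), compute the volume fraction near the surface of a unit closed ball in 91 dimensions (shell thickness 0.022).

1 - (1-0.022)^91 ≈ 0.86792 ≈ 86.79%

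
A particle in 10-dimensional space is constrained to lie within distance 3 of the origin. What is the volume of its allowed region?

The n-ball volume is π^(n/2)·r^n/Γ(n/2+1). With n=10, r=3: V = 19683·π^5/40 ≈ 150585.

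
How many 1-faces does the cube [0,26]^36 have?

Number of 1-faces = C(36,1)·2^(36-1) = 36·34359738368 = 1236950581248.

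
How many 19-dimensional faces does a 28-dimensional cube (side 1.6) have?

An n-cube has C(n,k)·2^(n-k) k-faces. Here C(28,19)·2^9 = 6906900·512 = 3536332800.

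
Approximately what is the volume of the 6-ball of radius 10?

V_6(10) = π^(6/2) · (10)^6 / Γ(6/2 + 1) = 500000·π^3/3 ≈ 5.16771e+06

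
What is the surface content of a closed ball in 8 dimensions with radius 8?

|∂B_8(8)| = 2097152·π^4/3 ≈ 6.80939e+07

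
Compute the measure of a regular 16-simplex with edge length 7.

Volume = 7^16 · √(17/2^16) / 16! ≈ 0.0255819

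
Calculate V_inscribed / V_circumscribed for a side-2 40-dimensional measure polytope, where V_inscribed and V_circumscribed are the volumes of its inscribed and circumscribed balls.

V_in/V_out = n^(-n/2) = 40^(-40/2) ≈ 9.09495e-33.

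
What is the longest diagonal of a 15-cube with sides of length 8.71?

Diagonal = √15 · 8.71 ≈ 33.7337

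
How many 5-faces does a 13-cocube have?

An n-cross-polytope has 2^(k+1)·C(n,k+1) k-faces. Here 2^6·C(13,6) = 64·1716 = 109824.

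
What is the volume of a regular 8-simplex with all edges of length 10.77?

V = (10.77^8 / 8!) · √((8+1) / 2^8) ≈ 841.795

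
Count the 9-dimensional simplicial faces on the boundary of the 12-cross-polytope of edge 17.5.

Number of 9-faces = 2^(9+1) · C(12,9+1) = 1024 · 66 = 67584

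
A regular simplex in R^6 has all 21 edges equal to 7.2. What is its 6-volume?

V_6 = √(7) · 7.2^6 / (6! · 2^(6/2)) ≈ 63.9914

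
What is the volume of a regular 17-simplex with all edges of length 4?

Volume = 4^17 · √(18/2^17) / 17! ≈ 5.66021e-07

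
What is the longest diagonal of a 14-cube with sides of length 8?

d = √(8² + 8² + ... + 8²) [14 terms] = √(14·8²) = 8√14 ≈ 29.9333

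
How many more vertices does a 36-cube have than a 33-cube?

The 36-cube has 2^36 = 68719476736 vertices. The 33-cube has 2^33 = 8589934592 vertices. Difference: 68719476736 - 8589934592 = 60129542144.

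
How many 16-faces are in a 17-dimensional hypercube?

An n-cube has C(n,k)·2^(n-k) k-faces. Here C(17,16)·2^1 = 17·2 = 34.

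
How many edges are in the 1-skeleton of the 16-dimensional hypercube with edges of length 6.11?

Each of the 2^16 = 65536 vertices has degree 16; total edges = 16·2^16/2 = 524288.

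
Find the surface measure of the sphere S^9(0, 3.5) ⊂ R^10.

|∂B_10(3.5)| = 40353607·π^5/6144 ≈ 2.00993e+06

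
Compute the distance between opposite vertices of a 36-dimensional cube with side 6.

||(6,6,...,6)|| = √(36)·6 = 36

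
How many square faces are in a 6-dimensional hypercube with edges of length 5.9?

An n-cube has C(n,k)·2^(n-k) k-faces. Here C(6,2)·2^4 = 15·16 = 240.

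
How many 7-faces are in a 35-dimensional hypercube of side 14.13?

An n-cube has C(n,k)·2^(n-k) k-faces. Here C(35,7)·2^28 = 6724520·268435456 = 1805099592581120.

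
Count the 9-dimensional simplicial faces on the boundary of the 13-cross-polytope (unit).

Number of 9-faces = 2^(9+1) · C(13,9+1) = 1024 · 286 = 292864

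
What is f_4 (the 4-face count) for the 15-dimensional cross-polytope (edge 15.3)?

Number of 4-faces = 2^(4+1) · C(15,4+1) = 32 · 3003 = 96096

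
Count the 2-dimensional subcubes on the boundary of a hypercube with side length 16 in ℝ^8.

Choose 2 of 8 axes to span the face (C(8,2) = 28 ways), then fix each of the remaining 6 coordinates at one of its two extreme values (2^6 = 64 ways): 28·64 = 1792.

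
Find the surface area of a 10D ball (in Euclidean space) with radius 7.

|∂B_10(7)| = 40353607·π^5/12 ≈ 1.02908e+09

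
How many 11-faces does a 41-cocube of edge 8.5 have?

Number of 11-faces = 2^(11+1) · C(41,11+1) = 4096 · 7898654920 = 32352890552320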